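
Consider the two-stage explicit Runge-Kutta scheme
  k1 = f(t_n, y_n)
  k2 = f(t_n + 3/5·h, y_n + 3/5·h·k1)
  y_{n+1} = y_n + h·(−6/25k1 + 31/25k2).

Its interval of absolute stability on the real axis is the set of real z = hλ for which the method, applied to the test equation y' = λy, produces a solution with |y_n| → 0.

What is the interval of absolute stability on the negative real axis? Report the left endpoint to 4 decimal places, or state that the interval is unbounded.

z∈(-1.3441,0).

With y'=λy (z=hλ):
  k1=λy_n ⇒ h·k1=z·y_n;  k2=λ(1+3/5z)y_n ⇒ h·k2=z(1+3/5z)y_n
  y_{n+1}/y_n = 1 − 6/25z + 31/25z(1+3/5z) = 1 + z + 93/125z²
  ⇒ R(z) = 1 + z + 93/125z².

Solve |R(x)|<1 on ℝ⁻.
x=-0.93: |R|=0.7135
R=1: x+93/125x²=0 ⇒ x=−125/93=-1.3441; min R=1−1/(4·93/125)=0.6640>−1
Confirm numerically:
  x=-1.107: |R|=0.80473 <1
  x=-1.087: |R|=0.79209 <1
  x=-0.837: |R|=0.68422 <1
  x=-1.625: |R|=1.33963 >1
  x=-1.419: |R|=1.07909 >1
Interval (-1.3441, 0).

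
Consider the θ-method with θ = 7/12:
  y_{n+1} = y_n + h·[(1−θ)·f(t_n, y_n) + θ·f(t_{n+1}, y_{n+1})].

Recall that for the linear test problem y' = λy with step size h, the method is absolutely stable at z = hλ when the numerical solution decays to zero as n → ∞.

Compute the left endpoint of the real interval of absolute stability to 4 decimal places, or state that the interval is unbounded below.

(−∞, 0) — no finite endpoint.

With y'=λy (z=hλ):
  y_{n+1} = y_n + z·[5/12·y_n + 7/12·y_{n+1}] ⇒ (1 − 7/12z)y_{n+1} = (1 + 5/12z)y_n
  R(z) = (1 + 5/12z)/(1 − 7/12z).

Find x<0 with |R(x)|<1.
x=-1.57: |R|=0.1805
x=-2: |R|=0.0769
x=-10: |R|=0.4634
x=-100: |R|=0.6854
θ=7/12≥1/2 ⇒ |1+5/12x|<|1−7/12x| ∀x<0 ⇒ stable on all of ℝ⁻.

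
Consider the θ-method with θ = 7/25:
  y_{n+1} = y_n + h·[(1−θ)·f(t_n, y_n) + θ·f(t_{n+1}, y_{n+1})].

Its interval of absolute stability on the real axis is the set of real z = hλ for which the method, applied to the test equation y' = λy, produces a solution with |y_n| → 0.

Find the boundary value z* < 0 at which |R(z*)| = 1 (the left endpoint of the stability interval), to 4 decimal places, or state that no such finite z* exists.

z* = -4.5455.

Test eqn y'=λy, z=hλ:
  y_{n+1} = y_n + z·[18/25·y_n + 7/25·y_{n+1}] ⇒ (1 − 7/25z)y_{n+1} = (1 + 18/25z)y_n
  R(z) = (1 + 18/25z)/(1 − 7/25z).

Solve |R(x)|<1 on ℝ⁻.
x=-0.47: |R|=0.5847
R=−1: 1+18/25x = −1+7/25x ⇒ -11/25x=2 ⇒ x=2/(-11/25)=-4.5455
Confirm numerically:
  x=-4.068: |R|=0.90179 <1
  x=-3.469: |R|=0.75973 <1
  x=-2.972: |R|=0.62213 <1
  x=-4.967: |R|=1.07758 >1
  x=-4.678: |R|=1.02525 >1
Interval (-4.5455, 0).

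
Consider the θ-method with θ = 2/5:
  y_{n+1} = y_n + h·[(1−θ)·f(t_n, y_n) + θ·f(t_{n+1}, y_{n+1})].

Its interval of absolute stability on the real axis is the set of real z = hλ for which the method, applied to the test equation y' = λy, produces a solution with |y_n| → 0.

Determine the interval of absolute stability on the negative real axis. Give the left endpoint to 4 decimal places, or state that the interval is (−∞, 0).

z∈(-10.0000,0).

Set f=λy, z=hλ:
  y_{n+1} = y_n + z·[3/5·y_n + 2/5·y_{n+1}] ⇒ (1 − 2/5z)y_{n+1} = (1 + 3/5z)y_n
  ⇒ R(z) = (1 + 3/5z)/(1 − 2/5z).

Boundary: |R(x)|=1, x<0.
x=-0.69: |R|=0.4592
R=−1: 1+3/5x = −1+2/5x ⇒ -1/5x=2 ⇒ x=2/(-1/5)=-10.0000
Confirm numerically:
  x=-8.961: |R|=0.95467 <1
  x=-7.048: |R|=0.84541 <1
  x=-4.401: |R|=0.59433 <1
  x=-10.192: |R|=1.00756 >1
  x=-10.145: |R|=1.00573 >1
Stable set (-10.0000, 0).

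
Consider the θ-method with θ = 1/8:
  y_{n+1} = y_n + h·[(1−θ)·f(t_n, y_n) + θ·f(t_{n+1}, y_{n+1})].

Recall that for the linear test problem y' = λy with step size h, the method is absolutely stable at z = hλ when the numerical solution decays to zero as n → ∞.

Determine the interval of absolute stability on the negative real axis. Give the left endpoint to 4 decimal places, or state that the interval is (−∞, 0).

z∈(-2.6667,0).

Set f=λy, z=hλ:
  y_{n+1} = y_n + z·[7/8·y_n + 1/8·y_{n+1}] ⇒ (1 − 1/8z)y_{n+1} = (1 + 7/8z)y_n
  R(z) = (1 + 7/8z)/(1 − 1/8z).

Find x<0 with |R(x)|<1.
x=-1.33: |R|=0.1404
R=−1: 1+7/8x = −1+1/8x ⇒ -3/4x=2 ⇒ x=2/(-3/4)=-2.6667
Confirm numerically:
  x=-2.332: |R|=0.80565 <1
  x=-1.880: |R|=0.52227 <1
  x=-1.734: |R|=0.42511 <1
  x=-3.258: |R|=1.31515 >1
  x=-3.049: |R|=1.20762 >1
Stable set (-2.6667, 0).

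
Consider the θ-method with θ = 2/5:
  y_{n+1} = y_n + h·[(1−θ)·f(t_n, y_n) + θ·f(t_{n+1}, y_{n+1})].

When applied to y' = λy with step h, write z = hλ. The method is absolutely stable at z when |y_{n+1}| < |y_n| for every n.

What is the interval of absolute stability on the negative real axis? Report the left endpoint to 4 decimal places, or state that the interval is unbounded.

(-10.0000, 0).

Test eqn y'=λy, z=hλ:
  y_{n+1} = y_n + z·[3/5·y_n + 2/5·y_{n+1}] ⇒ (1 − 2/5z)y_{n+1} = (1 + 3/5z)y_n
  ⇒ R(z) = (1 + 3/5z)/(1 − 2/5z).

Boundary: |R(x)|=1, x<0.
x=-0.75: |R|=0.4231
R=−1: 1+3/5x = −1+2/5x ⇒ -1/5x=2 ⇒ x=2/(-1/5)=-10.0000
Confirm numerically:
  x=-8.922: |R|=0.95281 <1
  x=-8.594: |R|=0.93663 <1
  x=-7.257: |R|=0.85943 <1
  x=-6.408: |R|=0.79838 <1
  x=-10.416: |R|=1.01610 >1
  x=-10.101: |R|=1.00401 >1
  x=-10.093: |R|=1.00369 >1
So |R|<1 on (-10.0000, 0).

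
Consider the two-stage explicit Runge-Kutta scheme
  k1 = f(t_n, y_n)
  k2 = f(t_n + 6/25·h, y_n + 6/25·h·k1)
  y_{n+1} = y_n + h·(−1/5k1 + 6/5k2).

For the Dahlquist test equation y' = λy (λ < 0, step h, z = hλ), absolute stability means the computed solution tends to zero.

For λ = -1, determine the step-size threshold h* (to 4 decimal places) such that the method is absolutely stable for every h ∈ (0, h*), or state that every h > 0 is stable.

On y'=λy, z=hλ:
  k1=λy_n ⇒ h·k1=z·y_n;  k2=λ(1+6/25z)y_n ⇒ h·k2=z(1+6/25z)y_n
  y_{n+1}/y_n = 1 − 1/5z + 6/5z(1+6/25z) = 1 + z + 36/125z²
  Hence R(z) = 1 + z + 36/125z².

Solve |R(x)|<1 on ℝ⁻.
x=-1.52: |R|=0.1454
R=1: x+36/125x²=0 ⇒ x=−125/36=-3.4722; min R=1−1/(4·36/125)=0.1319>−1
Confirm numerically:
  x=-2.931: |R|=0.54314 <1
  x=-2.926: |R|=0.53971 <1
  x=-2.718: |R|=0.40961 <1
  x=-2.082: |R|=0.16640 <1
  x=-3.838: |R|=1.40431 >1
  x=-3.493: |R|=1.02090 >1
Interval (-3.4722, 0).

(-3.4722,0); λ=-1 ⇒ h* = (125/36)/1 = 3.4722.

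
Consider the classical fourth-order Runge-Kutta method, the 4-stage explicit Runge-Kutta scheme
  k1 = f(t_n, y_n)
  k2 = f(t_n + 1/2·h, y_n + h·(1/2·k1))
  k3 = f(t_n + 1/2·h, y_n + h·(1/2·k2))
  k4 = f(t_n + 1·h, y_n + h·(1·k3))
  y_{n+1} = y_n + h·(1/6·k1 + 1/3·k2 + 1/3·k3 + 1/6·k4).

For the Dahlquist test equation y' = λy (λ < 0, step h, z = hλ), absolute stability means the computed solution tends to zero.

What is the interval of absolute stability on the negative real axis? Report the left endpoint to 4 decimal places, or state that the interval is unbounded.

(-2.7853, 0).

Set f=λy, z=hλ:
  order 4, 4-stage ⇒ R(z)=1+z+z^2/2+z^3/6+z^4/24
  (e.g. R(-0.63)=0.53334, |R|=0.53334)

Solve |R(x)|<1 on ℝ⁻.
x=-0.63: |R|=0.5333
|R(-2.59)|=0.7433 |R(-1.94)|=0.3151 |R(-0.85)|=0.4306
Bisect:
  x_lo=-3.1237 |R|=1.6421  x_hi=-0.2286 |R|=0.7957
  mid=-1.67614 |R|=0.27262 →hi
  mid=-2.39992 |R|=0.55833 →hi
  mid=-2.76180 |R|=0.96516 →hi
  mid=-2.94275 |R|=1.26453 →lo
  mid=-2.85227 |R|=1.10577 →lo
  mid=-2.80704 |R|=1.03328 →lo
  mid=-2.78442 |R|=0.99868 →hi
  ...
  [-2.78530,-2.78513] ⇒ x*=-2.7853
Interval (-2.7853, 0).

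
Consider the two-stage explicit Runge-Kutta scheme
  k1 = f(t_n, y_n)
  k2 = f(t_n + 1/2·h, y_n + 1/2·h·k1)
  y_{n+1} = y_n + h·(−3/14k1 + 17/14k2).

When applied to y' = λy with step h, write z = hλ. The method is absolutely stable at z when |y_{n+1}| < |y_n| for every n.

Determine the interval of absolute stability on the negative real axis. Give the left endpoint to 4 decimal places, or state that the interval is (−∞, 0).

z∈(-1.6471,0).

Test eqn y'=λy, z=hλ:
  k1=λy_n ⇒ h·k1=z·y_n;  k2=λ(1+1/2z)y_n ⇒ h·k2=z(1+1/2z)y_n
  y_{n+1}/y_n = 1 − 3/14z + 17/14z(1+1/2z) = 1 + z + 17/28z²
  ⇒ R(z) = 1 + z + 17/28z².

Boundary: |R(x)|=1, x<0.
x=-0.84: |R|=0.5884
R=1: x+17/28x²=0 ⇒ x=−28/17=-1.6471; min R=1−1/(4·17/28)=0.5882>−1
Confirm numerically:
  x=-1.576: |R|=0.93201 <1
  x=-1.242: |R|=0.69456 <1
  x=-1.096: |R|=0.63331 <1
  x=-2.163: |R|=1.67756 >1
  x=-1.848: |R|=1.22546 >1
  x=-1.788: |R|=1.15300 >1
So |R|<1 on (-1.6471, 0).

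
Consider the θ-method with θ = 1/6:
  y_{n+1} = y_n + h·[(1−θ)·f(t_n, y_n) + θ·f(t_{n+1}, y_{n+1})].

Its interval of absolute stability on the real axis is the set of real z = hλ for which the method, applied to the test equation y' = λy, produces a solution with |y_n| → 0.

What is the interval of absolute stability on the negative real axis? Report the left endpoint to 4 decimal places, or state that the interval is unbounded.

z∈(-3.0000,0).

Test eqn y'=λy, z=hλ:
  y_{n+1} = y_n + z·[5/6·y_n + 1/6·y_{n+1}] ⇒ (1 − 1/6z)y_{n+1} = (1 + 5/6z)y_n
  Hence R(z) = (1 + 5/6z)/(1 − 1/6z).

Solve |R(x)|<1 on ℝ⁻.
x=-1.58: |R|=0.2507
R=−1: 1+5/6x = −1+1/6x ⇒ -2/3x=2 ⇒ x=2/(-2/3)=-3.0000
Confirm numerically:
  x=-2.626: |R|=0.82657 <1
  x=-2.401: |R|=0.71480 <1
  x=-1.995: |R|=0.49719 <1
  x=-3.513: |R|=1.21570 >1
  x=-3.201: |R|=1.08738 >1
  x=-3.138: |R|=1.06041 >1
So |R|<1 on (-3.0000, 0).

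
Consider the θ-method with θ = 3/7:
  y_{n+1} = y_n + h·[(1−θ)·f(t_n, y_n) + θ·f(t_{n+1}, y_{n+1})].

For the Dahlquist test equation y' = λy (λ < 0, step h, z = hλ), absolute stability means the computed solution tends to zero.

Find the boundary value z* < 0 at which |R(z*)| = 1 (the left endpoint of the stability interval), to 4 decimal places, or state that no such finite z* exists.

Test eqn y'=λy, z=hλ:
  y_{n+1} = y_n + z·[4/7·y_n + 3/7·y_{n+1}] ⇒ (1 − 3/7z)y_{n+1} = (1 + 4/7z)y_n
  so R(z) = (1 + 4/7z)/(1 − 3/7z).

Need |R(x)|<1, x<0.
x=-1.08: |R|=0.2617
R=−1: 1+4/7x = −1+3/7x ⇒ -1/7x=2 ⇒ x=2/(-1/7)=-14.0000
Confirm numerically:
  x=-13.464: |R|=0.98869 <1
  x=-11.768: |R|=0.94724 <1
  x=-11.689: |R|=0.94506 <1
  x=-5.981: |R|=0.67851 <1
  x=-14.420: |R|=1.00836 >1
  x=-14.247: |R|=1.00497 >1
  x=-14.085: |R|=1.00173 >1
Stable set (-14.0000, 0).

left endpoint -14.0000.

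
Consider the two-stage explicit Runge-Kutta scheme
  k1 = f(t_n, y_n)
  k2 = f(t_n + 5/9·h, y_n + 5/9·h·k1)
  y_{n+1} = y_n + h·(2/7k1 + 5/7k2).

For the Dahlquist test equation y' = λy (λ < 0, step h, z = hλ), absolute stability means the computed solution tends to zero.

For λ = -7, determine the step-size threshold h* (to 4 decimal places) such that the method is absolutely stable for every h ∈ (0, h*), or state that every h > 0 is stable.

Set f=λy, z=hλ:
  k1=λy_n ⇒ h·k1=z·y_n;  k2=λ(1+5/9z)y_n ⇒ h·k2=z(1+5/9z)y_n
  y_{n+1}/y_n = 1 + 2/7z + 5/7z(1+5/9z) = 1 + z + 25/63z²
  so R(z) = 1 + z + 25/63z².

Find x<0 with |R(x)|<1.
x=-0.7: |R|=0.4944
R=1: x+25/63x²=0 ⇒ x=−63/25=-2.5200; min R=1−1/(4·25/63)=0.3700>−1
Confirm numerically:
  x=-2.294: |R|=0.79427 <1
  x=-1.862: |R|=0.51381 <1
  x=-1.858: |R|=0.51191 <1
  x=-1.375: |R|=0.37525 <1
  x=-2.640: |R|=1.12571 >1
  x=-2.602: |R|=1.08467 >1
So |R|<1 on (-2.5200, 0).

(-2.5200,0); λ=-7 ⇒ h* = (63/25)/7 = 0.3600.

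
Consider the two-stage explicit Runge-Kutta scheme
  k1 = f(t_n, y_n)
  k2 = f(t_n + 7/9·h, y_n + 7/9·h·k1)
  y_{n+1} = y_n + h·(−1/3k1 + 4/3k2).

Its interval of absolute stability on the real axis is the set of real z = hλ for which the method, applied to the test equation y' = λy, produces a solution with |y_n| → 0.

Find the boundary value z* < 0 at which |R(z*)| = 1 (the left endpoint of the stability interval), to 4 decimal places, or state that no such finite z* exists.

z* = -0.9643.

With y'=λy (z=hλ):
  k1=λy_n ⇒ h·k1=z·y_n;  k2=λ(1+7/9z)y_n ⇒ h·k2=z(1+7/9z)y_n
  y_{n+1}/y_n = 1 − 1/3z + 4/3z(1+7/9z) = 1 + z + 28/27z²
  Hence R(z) = 1 + z + 28/27z².

Solve |R(x)|<1 on ℝ⁻.
x=-1.59: |R|=2.0317
R=1: x+28/27x²=0 ⇒ x=−27/28=-0.9643; min R=1−1/(4·28/27)=0.7589>−1
Confirm numerically:
  x=-0.838: |R|=0.89025 <1
  x=-0.672: |R|=0.79631 <1
  x=-0.613: |R|=0.77669 <1
  x=-1.248: |R|=1.36719 >1
  x=-1.157: |R|=1.23123 >1
  x=-1.123: |R|=1.18484 >1
Stable set (-0.9643, 0).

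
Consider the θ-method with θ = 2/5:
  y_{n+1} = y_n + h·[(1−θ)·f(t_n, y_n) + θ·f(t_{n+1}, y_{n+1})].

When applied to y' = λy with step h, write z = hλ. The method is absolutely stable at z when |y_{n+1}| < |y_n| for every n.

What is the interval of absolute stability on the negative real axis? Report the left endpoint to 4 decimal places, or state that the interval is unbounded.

With y'=λy (z=hλ):
  y_{n+1} = y_n + z·[3/5·y_n + 2/5·y_{n+1}] ⇒ (1 − 2/5z)y_{n+1} = (1 + 3/5z)y_n
  Hence R(z) = (1 + 3/5z)/(1 − 2/5z).

Boundary: |R(x)|=1, x<0.
x=-0.71: |R|=0.4470
R=−1: 1+3/5x = −1+2/5x ⇒ -1/5x=2 ⇒ x=2/(-1/5)=-10.0000
Confirm numerically:
  x=-6.404: |R|=0.79807 <1
  x=-5.822: |R|=0.74898 <1
  x=-5.528: |R|=0.72147 <1
  x=-10.257: |R|=1.01007 >1
  x=-10.086: |R|=1.00342 >1
  x=-10.039: |R|=1.00156 >1
Stable set (-10.0000, 0).

z∈(-10.0000,0).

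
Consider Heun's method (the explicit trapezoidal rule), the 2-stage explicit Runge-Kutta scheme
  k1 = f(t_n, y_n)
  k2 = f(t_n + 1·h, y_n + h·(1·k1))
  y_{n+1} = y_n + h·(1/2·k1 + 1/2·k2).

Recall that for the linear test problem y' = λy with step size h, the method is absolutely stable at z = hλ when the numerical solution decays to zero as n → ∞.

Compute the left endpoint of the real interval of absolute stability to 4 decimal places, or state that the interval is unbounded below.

On y'=λy, z=hλ:
  order 2, 2-stage ⇒ R(z)=1+z+z^2/2
  (e.g. R(-0.88)=0.50720, |R|=0.50720)

Boundary: |R(x)|=1, x<0.
x=-0.88: |R|=0.5072
|R(-1.55)|=0.6513 |R(-1.18)|=0.5162 |R(-0.79)|=0.5221
Bisect:
  x_lo=-2.6254 |R|=1.8210  x_hi=-0.1887 |R|=0.8291
  mid=-1.40707 |R|=0.58285 →hi
  mid=-2.01625 |R|=1.01638 →lo
  mid=-1.71166 |R|=0.75323 →hi
  mid=-1.86395 |R|=0.87321 →hi
  mid=-1.94010 |R|=0.94189 →hi
  mid=-1.97817 |R|=0.97841 →hi
  mid=-1.99721 |R|=0.99721 →hi
  mid=-2.00673 |R|=1.00675 →lo
  ...
  [-2.00004,-1.99989] ⇒ x*=-2.0000
Stable set (-2.0000, 0).

left endpoint -2.0000.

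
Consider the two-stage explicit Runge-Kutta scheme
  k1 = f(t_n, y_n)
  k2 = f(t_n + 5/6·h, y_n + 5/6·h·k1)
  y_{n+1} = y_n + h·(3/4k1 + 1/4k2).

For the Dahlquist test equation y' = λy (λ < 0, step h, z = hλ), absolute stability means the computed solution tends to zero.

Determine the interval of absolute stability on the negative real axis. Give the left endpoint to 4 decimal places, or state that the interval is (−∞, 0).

Test eqn y'=λy, z=hλ:
  k1=λy_n ⇒ h·k1=z·y_n;  k2=λ(1+5/6z)y_n ⇒ h·k2=z(1+5/6z)y_n
  y_{n+1}/y_n = 1 + 3/4z + 1/4z(1+5/6z) = 1 + z + 5/24z²
  so R(z) = 1 + z + 5/24z².

Need |R(x)|<1, x<0.
x=-1.54: |R|=0.0459
R=1: x+5/24x²=0 ⇒ x=−24/5=-4.8000; min R=1−1/(4·5/24)=-0.2000>−1
Confirm numerically:
  x=-3.880: |R|=0.25633 <1
  x=-3.462: |R|=0.03497 <1
  x=-3.416: |R|=0.01505 <1
  x=-3.206: |R|=0.06466 <1
  x=-5.306: |R|=1.55934 >1
  x=-4.962: |R|=1.16747 >1
  x=-4.890: |R|=1.09169 >1
Interval (-4.8000, 0).

z∈(-4.8000,0).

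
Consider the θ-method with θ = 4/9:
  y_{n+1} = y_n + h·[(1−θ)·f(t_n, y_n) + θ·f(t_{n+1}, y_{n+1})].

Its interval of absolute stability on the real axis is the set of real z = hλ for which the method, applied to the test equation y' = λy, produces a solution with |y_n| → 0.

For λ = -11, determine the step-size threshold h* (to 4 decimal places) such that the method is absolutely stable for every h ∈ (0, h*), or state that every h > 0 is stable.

(-18.0000,0); λ=-11 ⇒ h* = (18)/11 = 1.6364.

Test eqn y'=λy, z=hλ:
  y_{n+1} = y_n + z·[5/9·y_n + 4/9·y_{n+1}] ⇒ (1 − 4/9z)y_{n+1} = (1 + 5/9z)y_n
  so R(z) = (1 + 5/9z)/(1 − 4/9z).

Need |R(x)|<1, x<0.
x=-1.57: |R|=0.0753
R=−1: 1+5/9x = −1+4/9x ⇒ -1/9x=2 ⇒ x=2/(-1/9)=-18.0000
Confirm numerically:
  x=-13.920: |R|=0.93692 <1
  x=-13.422: |R|=0.92697 <1
  x=-10.594: |R|=0.85585 <1
  x=-8.571: |R|=0.78216 <1
  x=-18.426: |R|=1.00515 >1
  x=-18.325: |R|=1.00395 >1
  x=-18.175: |R|=1.00214 >1
Interval (-18.0000, 0).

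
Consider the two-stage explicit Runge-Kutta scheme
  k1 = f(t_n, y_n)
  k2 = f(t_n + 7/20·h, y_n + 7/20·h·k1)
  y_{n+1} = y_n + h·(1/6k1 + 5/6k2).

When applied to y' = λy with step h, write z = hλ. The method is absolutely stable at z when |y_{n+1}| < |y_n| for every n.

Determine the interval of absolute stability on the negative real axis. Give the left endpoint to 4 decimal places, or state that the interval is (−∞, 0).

Set f=λy, z=hλ:
  k1=λy_n ⇒ h·k1=z·y_n;  k2=λ(1+7/20z)y_n ⇒ h·k2=z(1+7/20z)y_n
  y_{n+1}/y_n = 1 + 1/6z + 5/6z(1+7/20z) = 1 + z + 7/24z²
  ⇒ R(z) = 1 + z + 7/24z².

Find x<0 with |R(x)|<1.
x=-1.28: |R|=0.1979
R=1: x+7/24x²=0 ⇒ x=−24/7=-3.4286; min R=1−1/(4·7/24)=0.1429>−1
Confirm numerically:
  x=-2.068: |R|=0.17935 <1
  x=-1.966: |R|=0.16134 <1
  x=-1.586: |R|=0.14766 <1
  x=-3.831: |R|=1.44966 >1
  x=-3.629: |R|=1.21215 >1
Stable set (-3.4286, 0).

(-3.4286, 0).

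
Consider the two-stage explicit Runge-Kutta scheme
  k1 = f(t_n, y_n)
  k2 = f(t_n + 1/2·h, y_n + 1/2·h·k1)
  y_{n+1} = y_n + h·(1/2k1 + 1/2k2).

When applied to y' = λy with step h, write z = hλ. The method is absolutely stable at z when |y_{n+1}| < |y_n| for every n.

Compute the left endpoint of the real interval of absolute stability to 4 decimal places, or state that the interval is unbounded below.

left endpoint -4.0000.

On y'=λy, z=hλ:
  k1=λy_n ⇒ h·k1=z·y_n;  k2=λ(1+1/2z)y_n ⇒ h·k2=z(1+1/2z)y_n
  y_{n+1}/y_n = 1 + 1/2z + 1/2z(1+1/2z) = 1 + z + 1/4z²
  Hence R(z) = 1 + z + 1/4z².

Need |R(x)|<1, x<0.
x=-1.29: |R|=0.1260
R=1: x+1/4x²=0 ⇒ x=−4=-4.0000; min R=1−1/(4·1/4)=0.0000>−1
Confirm numerically:
  x=-2.886: |R|=0.19625 <1
  x=-2.434: |R|=0.04709 <1
  x=-2.433: |R|=0.04687 <1
  x=-2.113: |R|=0.00319 <1
  x=-4.392: |R|=1.43042 >1
  x=-4.346: |R|=1.37593 >1
  x=-4.090: |R|=1.09202 >1
Stable set (-4.0000, 0).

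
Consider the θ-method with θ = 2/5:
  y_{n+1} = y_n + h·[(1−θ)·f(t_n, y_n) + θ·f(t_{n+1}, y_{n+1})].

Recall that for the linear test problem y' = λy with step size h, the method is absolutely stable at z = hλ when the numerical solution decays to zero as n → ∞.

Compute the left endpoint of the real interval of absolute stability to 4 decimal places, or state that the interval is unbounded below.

With y'=λy (z=hλ):
  y_{n+1} = y_n + z·[3/5·y_n + 2/5·y_{n+1}] ⇒ (1 − 2/5z)y_{n+1} = (1 + 3/5z)y_n
  R(z) = (1 + 3/5z)/(1 − 2/5z).

Solve |R(x)|<1 on ℝ⁻.
x=-1.03: |R|=0.2705
R=−1: 1+3/5x = −1+2/5x ⇒ -1/5x=2 ⇒ x=2/(-1/5)=-10.0000
Confirm numerically:
  x=-9.914: |R|=0.99654 <1
  x=-5.797: |R|=0.74672 <1
  x=-4.625: |R|=0.62281 <1
  x=-4.571: |R|=0.61611 <1
  x=-10.429: |R|=1.01659 >1
  x=-10.388: |R|=1.01505 >1
Interval (-10.0000, 0).

z* = -10.0000.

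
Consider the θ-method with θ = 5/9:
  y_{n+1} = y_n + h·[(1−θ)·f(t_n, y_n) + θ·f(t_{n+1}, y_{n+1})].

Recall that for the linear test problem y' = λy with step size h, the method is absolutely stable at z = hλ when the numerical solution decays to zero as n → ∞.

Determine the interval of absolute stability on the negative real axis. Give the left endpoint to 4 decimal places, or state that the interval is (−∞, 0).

With y'=λy (z=hλ):
  y_{n+1} = y_n + z·[4/9·y_n + 5/9·y_{n+1}] ⇒ (1 − 5/9z)y_{n+1} = (1 + 4/9z)y_n
  ⇒ R(z) = (1 + 4/9z)/(1 − 5/9z).

Solve |R(x)|<1 on ℝ⁻.
x=-1.26: |R|=0.2588
x=-2: |R|=0.0526
x=-10: |R|=0.5254
x=-100: |R|=0.7682
θ=5/9≥1/2 ⇒ |1+4/9x|<|1−5/9x| ∀x<0 ⇒ unbounded interval.

unbounded; (−∞, 0).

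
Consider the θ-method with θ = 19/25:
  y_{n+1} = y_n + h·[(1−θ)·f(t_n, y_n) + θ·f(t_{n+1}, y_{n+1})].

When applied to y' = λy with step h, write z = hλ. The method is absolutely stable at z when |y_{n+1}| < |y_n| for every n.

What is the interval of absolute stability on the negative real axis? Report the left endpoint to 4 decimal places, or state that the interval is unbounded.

Test eqn y'=λy, z=hλ:
  y_{n+1} = y_n + z·[6/25·y_n + 19/25·y_{n+1}] ⇒ (1 − 19/25z)y_{n+1} = (1 + 6/25z)y_n
  Hence R(z) = (1 + 6/25z)/(1 − 19/25z).

Find x<0 with |R(x)|<1.
x=-1.33: |R|=0.3386
x=-2: |R|=0.2063
x=-10: |R|=0.1628
x=-100: |R|=0.2987
θ=19/25≥1/2 ⇒ |1+6/25x|<|1−19/25x| ∀x<0 ⇒ unbounded interval.

interval (−∞, 0).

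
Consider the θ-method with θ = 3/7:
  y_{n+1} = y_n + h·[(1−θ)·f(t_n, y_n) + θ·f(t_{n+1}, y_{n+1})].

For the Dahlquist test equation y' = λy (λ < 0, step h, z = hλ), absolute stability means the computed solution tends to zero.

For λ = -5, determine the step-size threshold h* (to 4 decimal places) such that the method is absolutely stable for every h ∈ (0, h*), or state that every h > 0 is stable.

(-14.0000,0); λ=-5 ⇒ h* = (14)/5 = 2.8000.

Test eqn y'=λy, z=hλ:
  y_{n+1} = y_n + z·[4/7·y_n + 3/7·y_{n+1}] ⇒ (1 − 3/7z)y_{n+1} = (1 + 4/7z)y_n
  Hence R(z) = (1 + 4/7z)/(1 − 3/7z).

Find x<0 with |R(x)|<1.
x=-0.52: |R|=0.5748
R=−1: 1+4/7x = −1+3/7x ⇒ -1/7x=2 ⇒ x=2/(-1/7)=-14.0000
Confirm numerically:
  x=-13.437: |R|=0.98810 <1
  x=-8.947: |R|=0.85068 <1
  x=-7.637: |R|=0.78727 <1
  x=-14.428: |R|=1.00851 >1
  x=-14.261: |R|=1.00524 >1
Stable set (-14.0000, 0).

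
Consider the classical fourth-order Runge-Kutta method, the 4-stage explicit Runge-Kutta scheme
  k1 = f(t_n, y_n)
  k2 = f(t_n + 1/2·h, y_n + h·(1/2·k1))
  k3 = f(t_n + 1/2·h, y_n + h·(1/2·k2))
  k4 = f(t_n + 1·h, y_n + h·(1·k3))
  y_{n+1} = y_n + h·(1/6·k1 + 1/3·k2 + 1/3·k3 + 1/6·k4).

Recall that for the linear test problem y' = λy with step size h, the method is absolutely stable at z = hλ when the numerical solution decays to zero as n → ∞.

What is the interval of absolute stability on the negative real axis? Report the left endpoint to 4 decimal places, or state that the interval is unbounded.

On y'=λy, z=hλ:
  order 4, 4-stage ⇒ R(z)=1+z+z^2/2+z^3/6+z^4/24
  (e.g. R(-0.54)=0.58310, |R|=0.58310)

Find x<0 with |R(x)|<1.
x=-0.54: |R|=0.5831
|R(-2.76)|=0.9625 |R(-2.03)|=0.3438 |R(-1.8)|=0.2854
Bisect:
  x_lo=-3.3028 |R|=2.1048  x_hi=-0.3607 |R|=0.6973
  mid=-1.83173 |R|=0.29064 →hi
  mid=-2.56726 |R|=0.71805 →hi
  mid=-2.93503 |R|=1.25025 →lo
  mid=-2.75115 |R|=0.94973 →hi
  mid=-2.84309 |R|=1.09070 →lo
  mid=-2.79712 |R|=1.01798 →lo
  mid=-2.77413 |R|=0.98331 →hi
  ...
  [-2.78545,-2.78527] ⇒ x*=-2.7853
Stable set (-2.7853, 0).

(-2.7853, 0).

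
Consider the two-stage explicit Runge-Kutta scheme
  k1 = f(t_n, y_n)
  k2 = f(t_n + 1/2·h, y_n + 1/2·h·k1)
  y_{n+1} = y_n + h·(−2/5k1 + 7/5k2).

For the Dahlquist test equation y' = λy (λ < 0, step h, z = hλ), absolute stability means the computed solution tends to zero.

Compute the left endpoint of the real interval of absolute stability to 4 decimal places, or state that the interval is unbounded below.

Test eqn y'=λy, z=hλ:
  k1=λy_n ⇒ h·k1=z·y_n;  k2=λ(1+1/2z)y_n ⇒ h·k2=z(1+1/2z)y_n
  y_{n+1}/y_n = 1 − 2/5z + 7/5z(1+1/2z) = 1 + z + 7/10z²
  R(z) = 1 + z + 7/10z².

Solve |R(x)|<1 on ℝ⁻.
x=-0.93: |R|=0.6754
R=1: x+7/10x²=0 ⇒ x=−10/7=-1.4286; min R=1−1/(4·7/10)=0.6429>−1
Confirm numerically:
  x=-1.187: |R|=0.79928 <1
  x=-1.169: |R|=0.78759 <1
  x=-0.853: |R|=0.65633 <1
  x=-0.825: |R|=0.65144 <1
  x=-1.779: |R|=1.43639 >1
  x=-1.641: |R|=1.24402 >1
  x=-1.505: |R|=1.08052 >1
Interval (-1.4286, 0).

z* = -1.4286.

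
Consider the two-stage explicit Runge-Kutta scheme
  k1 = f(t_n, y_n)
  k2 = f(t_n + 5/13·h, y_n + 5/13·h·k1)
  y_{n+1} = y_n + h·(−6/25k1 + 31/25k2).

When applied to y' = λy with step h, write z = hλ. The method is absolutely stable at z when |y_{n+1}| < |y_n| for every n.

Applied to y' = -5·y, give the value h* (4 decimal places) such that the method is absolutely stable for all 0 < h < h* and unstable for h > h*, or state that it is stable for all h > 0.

(-2.0968,0); λ=-5 ⇒ h* = (65/31)/5 = 0.4194.

With y'=λy (z=hλ):
  k1=λy_n ⇒ h·k1=z·y_n;  k2=λ(1+5/13z)y_n ⇒ h·k2=z(1+5/13z)y_n
  y_{n+1}/y_n = 1 − 6/25z + 31/25z(1+5/13z) = 1 + z + 31/65z²
  ⇒ R(z) = 1 + z + 31/65z².

Need |R(x)|<1, x<0.
x=-1.21: |R|=0.4883
R=1: x+31/65x²=0 ⇒ x=−65/31=-2.0968; min R=1−1/(4·31/65)=0.4758>−1
Confirm numerically:
  x=-1.691: |R|=0.67275 <1
  x=-1.573: |R|=0.60706 <1
  x=-1.563: |R|=0.60211 <1
  x=-1.494: |R|=0.57051 <1
  x=-2.599: |R|=1.62252 >1
  x=-2.556: |R|=1.55980 >1
  x=-2.296: |R|=1.21816 >1
Interval (-2.0968, 0).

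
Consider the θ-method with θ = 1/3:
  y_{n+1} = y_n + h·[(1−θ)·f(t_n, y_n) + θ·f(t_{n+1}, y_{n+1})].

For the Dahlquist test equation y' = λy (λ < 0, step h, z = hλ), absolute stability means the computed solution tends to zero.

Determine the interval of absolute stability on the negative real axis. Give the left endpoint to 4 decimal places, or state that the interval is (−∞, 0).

z∈(-6.0000,0).

Test eqn y'=λy, z=hλ:
  y_{n+1} = y_n + z·[2/3·y_n + 1/3·y_{n+1}] ⇒ (1 − 1/3z)y_{n+1} = (1 + 2/3z)y_n
  so R(z) = (1 + 2/3z)/(1 − 1/3z).

Solve |R(x)|<1 on ℝ⁻.
x=-1.11: |R|=0.1898
R=−1: 1+2/3x = −1+1/3x ⇒ -1/3x=2 ⇒ x=2/(-1/3)=-6.0000
Confirm numerically:
  x=-5.768: |R|=0.97354 <1
  x=-4.697: |R|=0.83071 <1
  x=-4.480: |R|=0.79679 <1
  x=-2.480: |R|=0.35766 <1
  x=-6.449: |R|=1.04752 >1
  x=-6.172: |R|=1.01875 >1
Interval (-6.0000, 0).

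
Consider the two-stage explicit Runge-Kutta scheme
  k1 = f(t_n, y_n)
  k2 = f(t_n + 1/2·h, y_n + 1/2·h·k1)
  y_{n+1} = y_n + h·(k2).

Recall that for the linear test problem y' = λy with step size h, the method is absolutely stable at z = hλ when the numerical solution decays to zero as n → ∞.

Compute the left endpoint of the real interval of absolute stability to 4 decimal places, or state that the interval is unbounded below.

Test eqn y'=λy, z=hλ:
  k1=λy_n ⇒ h·k1=z·y_n;  k2=λ(1+1/2z)y_n ⇒ h·k2=z(1+1/2z)y_n
  y_{n+1}/y_n = 1 + z(1+1/2z) = 1 + z + 1/2z²
  R(z) = 1 + z + 1/2z².

Find x<0 with |R(x)|<1.
x=-0.92: |R|=0.5032
R=1: x+1/2x²=0 ⇒ x=−2=-2.0000; min R=1−1/(4·1/2)=0.5000>−1
Confirm numerically:
  x=-1.711: |R|=0.75276 <1
  x=-1.554: |R|=0.65346 <1
  x=-1.482: |R|=0.61616 <1
  x=-2.465: |R|=1.57311 >1
  x=-2.343: |R|=1.40182 >1
Stable set (-2.0000, 0).

z* = -2.0000.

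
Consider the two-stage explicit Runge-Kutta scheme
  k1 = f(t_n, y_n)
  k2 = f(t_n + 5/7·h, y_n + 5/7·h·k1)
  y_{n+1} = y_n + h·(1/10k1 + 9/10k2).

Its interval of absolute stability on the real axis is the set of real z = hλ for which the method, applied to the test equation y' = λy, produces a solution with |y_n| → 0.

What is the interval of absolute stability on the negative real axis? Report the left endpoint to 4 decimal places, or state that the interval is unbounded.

z∈(-1.5556,0).

Test eqn y'=λy, z=hλ:
  k1=λy_n ⇒ h·k1=z·y_n;  k2=λ(1+5/7z)y_n ⇒ h·k2=z(1+5/7z)y_n
  y_{n+1}/y_n = 1 + 1/10z + 9/10z(1+5/7z) = 1 + z + 9/14z²
  Hence R(z) = 1 + z + 9/14z².

Need |R(x)|<1, x<0.
x=-0.47: |R|=0.6720
R=1: x+9/14x²=0 ⇒ x=−14/9=-1.5556; min R=1−1/(4·9/14)=0.6111>−1
Confirm numerically:
  x=-0.864: |R|=0.61589 <1
  x=-0.861: |R|=0.61556 <1
  x=-0.734: |R|=0.61234 <1
  x=-0.653: |R|=0.62112 <1
  x=-2.010: |R|=1.58721 >1
  x=-1.943: |R|=1.48395 >1
Interval (-1.5556, 0).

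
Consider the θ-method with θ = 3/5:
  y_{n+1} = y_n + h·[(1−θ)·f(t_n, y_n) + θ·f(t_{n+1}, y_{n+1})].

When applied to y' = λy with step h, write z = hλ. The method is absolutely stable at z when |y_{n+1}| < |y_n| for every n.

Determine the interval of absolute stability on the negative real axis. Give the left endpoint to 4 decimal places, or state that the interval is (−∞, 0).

On y'=λy, z=hλ:
  y_{n+1} = y_n + z·[2/5·y_n + 3/5·y_{n+1}] ⇒ (1 − 3/5z)y_{n+1} = (1 + 2/5z)y_n
  ⇒ R(z) = (1 + 2/5z)/(1 − 3/5z).

Need |R(x)|<1, x<0.
x=-1.11: |R|=0.3337
x=-2: |R|=0.0909
x=-10: |R|=0.4286
x=-100: |R|=0.6393
θ=3/5≥1/2 ⇒ |1+2/5x|<|1−3/5x| ∀x<0 ⇒ stable on all of ℝ⁻.

interval (−∞, 0).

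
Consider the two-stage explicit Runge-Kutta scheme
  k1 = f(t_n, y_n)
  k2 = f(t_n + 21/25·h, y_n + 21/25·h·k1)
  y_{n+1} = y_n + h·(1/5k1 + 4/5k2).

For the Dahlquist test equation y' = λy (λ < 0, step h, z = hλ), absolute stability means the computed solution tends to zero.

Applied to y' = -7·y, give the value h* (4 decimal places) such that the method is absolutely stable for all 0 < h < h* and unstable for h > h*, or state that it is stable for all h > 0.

(-1.4881,0); λ=-7 ⇒ h* = (125/84)/7 = 0.2126.

With y'=λy (z=hλ):
  k1=λy_n ⇒ h·k1=z·y_n;  k2=λ(1+21/25z)y_n ⇒ h·k2=z(1+21/25z)y_n
  y_{n+1}/y_n = 1 + 1/5z + 4/5z(1+21/25z) = 1 + z + 84/125z²
  so R(z) = 1 + z + 84/125z².

Boundary: |R(x)|=1, x<0.
x=-1.35: |R|=0.8747
R=1: x+84/125x²=0 ⇒ x=−125/84=-1.4881; min R=1−1/(4·84/125)=0.6280>−1
Confirm numerically:
  x=-1.221: |R|=0.78085 <1
  x=-1.125: |R|=0.72550 <1
  x=-1.009: |R|=0.67515 <1
  x=-0.922: |R|=0.64926 <1
  x=-1.842: |R|=1.43807 >1
  x=-1.709: |R|=1.25370 >1
Interval (-1.4881, 0).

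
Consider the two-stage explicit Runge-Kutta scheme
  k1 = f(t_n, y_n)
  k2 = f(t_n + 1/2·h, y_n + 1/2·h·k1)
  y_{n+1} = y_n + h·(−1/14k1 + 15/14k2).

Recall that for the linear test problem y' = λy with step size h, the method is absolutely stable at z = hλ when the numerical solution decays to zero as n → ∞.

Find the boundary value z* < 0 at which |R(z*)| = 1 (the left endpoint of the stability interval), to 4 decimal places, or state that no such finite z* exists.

With y'=λy (z=hλ):
  k1=λy_n ⇒ h·k1=z·y_n;  k2=λ(1+1/2z)y_n ⇒ h·k2=z(1+1/2z)y_n
  y_{n+1}/y_n = 1 − 1/14z + 15/14z(1+1/2z) = 1 + z + 15/28z²
  so R(z) = 1 + z + 15/28z².

Need |R(x)|<1, x<0.
x=-0.39: |R|=0.6915
R=1: x+15/28x²=0 ⇒ x=−28/15=-1.8667; min R=1−1/(4·15/28)=0.5333>−1
Confirm numerically:
  x=-1.767: |R|=0.90565 <1
  x=-1.415: |R|=0.65762 <1
  x=-1.165: |R|=0.56208 <1
  x=-0.910: |R|=0.53363 <1
  x=-2.448: |R|=1.76238 >1
  x=-2.309: |R|=1.54715 >1
  x=-1.944: |R|=1.08054 >1
Interval (-1.8667, 0).

left endpoint -1.8667.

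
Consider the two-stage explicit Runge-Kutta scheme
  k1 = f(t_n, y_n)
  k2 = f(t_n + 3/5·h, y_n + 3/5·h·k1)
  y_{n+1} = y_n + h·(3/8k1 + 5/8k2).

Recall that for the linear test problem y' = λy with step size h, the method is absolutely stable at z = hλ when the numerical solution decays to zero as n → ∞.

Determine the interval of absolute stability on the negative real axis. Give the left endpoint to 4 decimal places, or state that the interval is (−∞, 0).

(-2.6667, 0).

Test eqn y'=λy, z=hλ:
  k1=λy_n ⇒ h·k1=z·y_n;  k2=λ(1+3/5z)y_n ⇒ h·k2=z(1+3/5z)y_n
  y_{n+1}/y_n = 1 + 3/8z + 5/8z(1+3/5z) = 1 + z + 3/8z²
  so R(z) = 1 + z + 3/8z².

Need |R(x)|<1, x<0.
x=-1.17: |R|=0.3433
R=1: x+3/8x²=0 ⇒ x=−8/3=-2.6667; min R=1−1/(4·3/8)=0.3333>−1
Confirm numerically:
  x=-2.538: |R|=0.87754 <1
  x=-1.674: |R|=0.37685 <1
  x=-1.437: |R|=0.33736 <1
  x=-3.199: |R|=1.63860 >1
  x=-2.793: |R|=1.13232 >1
So |R|<1 on (-2.6667, 0).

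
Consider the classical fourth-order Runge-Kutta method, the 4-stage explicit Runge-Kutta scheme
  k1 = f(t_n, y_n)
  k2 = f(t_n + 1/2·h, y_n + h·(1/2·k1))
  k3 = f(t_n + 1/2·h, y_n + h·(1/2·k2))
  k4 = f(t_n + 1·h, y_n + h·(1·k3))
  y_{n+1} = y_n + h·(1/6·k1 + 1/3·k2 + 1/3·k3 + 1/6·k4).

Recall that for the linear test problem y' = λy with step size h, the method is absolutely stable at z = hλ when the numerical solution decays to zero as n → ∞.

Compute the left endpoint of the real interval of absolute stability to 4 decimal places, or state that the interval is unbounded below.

left endpoint -2.7853.

Set f=λy, z=hλ:
  order 4, 4-stage ⇒ R(z)=1+z+z^2/2+z^3/6+z^4/24
  (e.g. R(-1.74)=0.27773, |R|=0.27773)

Solve |R(x)|<1 on ℝ⁻.
x=-1.74: |R|=0.2777
|R(-2.32)|=0.4971 |R(-1.53)|=0.2718 |R(-1.25)|=0.3075
Bisect:
  x_lo=-3.2859 |R|=2.0570  x_hi=-0.2965 |R|=0.7434
  mid=-1.79118 |R|=0.28409 →hi
  mid=-2.53853 |R|=0.68738 →hi
  mid=-2.91220 |R|=1.20881 →lo
  mid=-2.72536 |R|=0.91334 →hi
  mid=-2.81878 |R|=1.05167 →lo
  mid=-2.77207 |R|=0.98025 →hi
  mid=-2.79543 |R|=1.01538 →lo
  mid=-2.78375 |R|=0.99767 →hi
  mid=-2.78959 |R|=1.00649 →lo
  ...
  [-2.78539,-2.78521] ⇒ x*=-2.7853
Stable set (-2.7853, 0).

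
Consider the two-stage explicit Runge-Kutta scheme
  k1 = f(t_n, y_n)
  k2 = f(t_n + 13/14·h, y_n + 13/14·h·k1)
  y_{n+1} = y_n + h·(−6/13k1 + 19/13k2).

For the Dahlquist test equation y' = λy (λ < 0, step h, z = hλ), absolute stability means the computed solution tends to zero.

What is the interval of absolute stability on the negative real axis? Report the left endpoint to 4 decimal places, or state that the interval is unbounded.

z∈(-0.7368,0).

On y'=λy, z=hλ:
  k1=λy_n ⇒ h·k1=z·y_n;  k2=λ(1+13/14z)y_n ⇒ h·k2=z(1+13/14z)y_n
  y_{n+1}/y_n = 1 − 6/13z + 19/13z(1+13/14z) = 1 + z + 19/14z²
  R(z) = 1 + z + 19/14z².

Find x<0 with |R(x)|<1.
x=-1.68: |R|=3.1504
R=1: x+19/14x²=0 ⇒ x=−14/19=-0.7368; min R=1−1/(4·19/14)=0.8158>−1
Confirm numerically:
  x=-0.527: |R|=0.84992 <1
  x=-0.461: |R|=0.82742 <1
  x=-0.421: |R|=0.81954 <1
  x=-0.377: |R|=0.81589 <1
  x=-1.134: |R|=1.61123 >1
  x=-1.000: |R|=1.35714 >1
  x=-0.879: |R|=1.16958 >1
So |R|<1 on (-0.7368, 0).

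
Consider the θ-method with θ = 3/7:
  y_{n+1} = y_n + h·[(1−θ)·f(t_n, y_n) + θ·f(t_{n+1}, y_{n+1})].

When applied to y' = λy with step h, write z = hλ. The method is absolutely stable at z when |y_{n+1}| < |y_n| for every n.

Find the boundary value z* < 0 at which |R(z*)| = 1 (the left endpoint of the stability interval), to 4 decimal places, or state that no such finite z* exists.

z* = -14.0000.

Set f=λy, z=hλ:
  y_{n+1} = y_n + z·[4/7·y_n + 3/7·y_{n+1}] ⇒ (1 − 3/7z)y_{n+1} = (1 + 4/7z)y_n
  ⇒ R(z) = (1 + 4/7z)/(1 − 3/7z).

Find x<0 with |R(x)|<1.
x=-1.38: |R|=0.1329
R=−1: 1+4/7x = −1+3/7x ⇒ -1/7x=2 ⇒ x=2/(-1/7)=-14.0000
Confirm numerically:
  x=-8.857: |R|=0.84680 <1
  x=-6.843: |R|=0.74002 <1
  x=-6.717: |R|=0.73176 <1
  x=-6.365: |R|=0.70742 <1
  x=-14.598: |R|=1.01177 >1
  x=-14.436: |R|=1.00867 >1
  x=-14.286: |R|=1.00574 >1
Interval (-14.0000, 0).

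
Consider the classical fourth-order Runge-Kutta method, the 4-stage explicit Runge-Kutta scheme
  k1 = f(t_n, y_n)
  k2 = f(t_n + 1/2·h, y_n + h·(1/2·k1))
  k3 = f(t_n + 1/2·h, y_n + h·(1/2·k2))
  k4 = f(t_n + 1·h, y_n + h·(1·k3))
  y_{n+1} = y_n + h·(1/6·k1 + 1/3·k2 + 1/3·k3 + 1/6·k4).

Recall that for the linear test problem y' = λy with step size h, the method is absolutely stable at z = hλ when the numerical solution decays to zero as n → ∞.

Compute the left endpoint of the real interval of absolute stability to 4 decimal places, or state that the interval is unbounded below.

Test eqn y'=λy, z=hλ:
  order 4, 4-stage ⇒ R(z)=1+z+z^2/2+z^3/6+z^4/24
  (e.g. R(-1.03)=0.36523, |R|=0.36523)

Find x<0 with |R(x)|<1.
x=-1.03: |R|=0.3652
|R(-1.59)|=0.2704 |R(-1.17)|=0.3256 |R(-0.55)|=0.5773
Bisect:
  x_lo=-3.3988 |R|=2.3935  x_hi=-0.0690 |R|=0.9333
  mid=-1.73389 |R|=0.27711 →hi
  mid=-2.56632 |R|=0.71702 →hi
  mid=-2.98254 |R|=1.34045 →lo
  mid=-2.77443 |R|=0.98374 →hi
  mid=-2.87848 |R|=1.14984 →lo
  mid=-2.82646 |R|=1.06386 →lo
  mid=-2.80044 |R|=1.02308 →lo
  mid=-2.78744 |R|=1.00324 →lo
  ...
  [-2.78540,-2.78520] ⇒ x*=-2.7853
So |R|<1 on (-2.7853, 0).

z* = -2.7853.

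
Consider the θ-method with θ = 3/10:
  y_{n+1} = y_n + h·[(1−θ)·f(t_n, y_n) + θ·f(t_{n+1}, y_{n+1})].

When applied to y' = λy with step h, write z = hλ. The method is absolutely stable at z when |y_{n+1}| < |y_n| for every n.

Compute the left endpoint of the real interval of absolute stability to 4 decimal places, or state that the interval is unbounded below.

left endpoint -5.0000.

On y'=λy, z=hλ:
  y_{n+1} = y_n + z·[7/10·y_n + 3/10·y_{n+1}] ⇒ (1 − 3/10z)y_{n+1} = (1 + 7/10z)y_n
  ⇒ R(z) = (1 + 7/10z)/(1 − 3/10z).

Solve |R(x)|<1 on ℝ⁻.
x=-1.05: |R|=0.2015
R=−1: 1+7/10x = −1+3/10x ⇒ -2/5x=2 ⇒ x=2/(-2/5)=-5.0000
Confirm numerically:
  x=-4.392: |R|=0.89506 <1
  x=-3.852: |R|=0.78697 <1
  x=-3.436: |R|=0.69194 <1
  x=-5.554: |R|=1.08311 >1
  x=-5.258: |R|=1.04004 >1
  x=-5.020: |R|=1.00319 >1
So |R|<1 on (-5.0000, 0).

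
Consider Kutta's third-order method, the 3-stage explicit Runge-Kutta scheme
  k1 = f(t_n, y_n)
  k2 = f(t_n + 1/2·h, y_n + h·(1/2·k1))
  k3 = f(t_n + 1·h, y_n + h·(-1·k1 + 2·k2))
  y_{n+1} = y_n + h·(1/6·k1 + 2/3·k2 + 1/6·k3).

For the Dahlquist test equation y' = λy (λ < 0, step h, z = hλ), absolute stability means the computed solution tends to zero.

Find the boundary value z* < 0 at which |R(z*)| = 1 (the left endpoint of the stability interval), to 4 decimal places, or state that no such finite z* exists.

Test eqn y'=λy, z=hλ:
  order 3, 3-stage ⇒ R(z)=1+z+z^2/2+z^3/6
  (e.g. R(-0.41)=0.66256, |R|=0.66256)

Boundary: |R(x)|=1, x<0.
x=-0.41: |R|=0.6626
|R(-2.73)|=1.3946 |R(-1.71)|=0.0813 |R(-0.64)|=0.5211
Bisect:
  x_lo=-3.2923 |R|=2.8204  x_hi=-0.1273 |R|=0.8805
  mid=-1.70978 |R|=0.08116 →hi
  mid=-2.50105 |R|=0.98087 →hi
  mid=-2.89668 |R|=1.75219 →lo
  mid=-2.69886 |R|=1.33329 →lo
  mid=-2.59995 |R|=1.14925 →lo
  mid=-2.55050 |R|=1.06316 →lo
  mid=-2.52577 |R|=1.02155 →lo
  ...
  [-2.51283,-2.51264] ⇒ x*=-2.5127
Interval (-2.5127, 0).

z* = -2.5127.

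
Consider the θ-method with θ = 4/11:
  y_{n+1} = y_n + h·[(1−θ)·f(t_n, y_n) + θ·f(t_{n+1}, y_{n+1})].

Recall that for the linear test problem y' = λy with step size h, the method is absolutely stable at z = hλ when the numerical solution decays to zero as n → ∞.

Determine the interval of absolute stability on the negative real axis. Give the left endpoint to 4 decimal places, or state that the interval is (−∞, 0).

(-7.3333, 0).

Test eqn y'=λy, z=hλ:
  y_{n+1} = y_n + z·[7/11·y_n + 4/11·y_{n+1}] ⇒ (1 − 4/11z)y_{n+1} = (1 + 7/11z)y_n
  Hence R(z) = (1 + 7/11z)/(1 − 4/11z).

Need |R(x)|<1, x<0.
x=-0.32: |R|=0.7134
R=−1: 1+7/11x = −1+4/11x ⇒ -3/11x=2 ⇒ x=2/(-3/11)=-7.3333
Confirm numerically:
  x=-5.254: |R|=0.80516 <1
  x=-4.167: |R|=0.65668 <1
  x=-3.642: |R|=0.56688 <1
  x=-7.779: |R|=1.03175 >1
  x=-7.609: |R|=1.01996 >1
  x=-7.409: |R|=1.00559 >1
So |R|<1 on (-7.3333, 0).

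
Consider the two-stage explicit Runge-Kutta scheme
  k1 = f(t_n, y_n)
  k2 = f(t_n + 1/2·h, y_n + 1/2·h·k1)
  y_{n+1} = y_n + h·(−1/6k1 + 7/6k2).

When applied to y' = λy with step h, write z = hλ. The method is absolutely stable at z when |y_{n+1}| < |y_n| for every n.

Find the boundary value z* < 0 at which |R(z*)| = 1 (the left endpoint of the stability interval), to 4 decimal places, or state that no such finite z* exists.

Set f=λy, z=hλ:
  k1=λy_n ⇒ h·k1=z·y_n;  k2=λ(1+1/2z)y_n ⇒ h·k2=z(1+1/2z)y_n
  y_{n+1}/y_n = 1 − 1/6z + 7/6z(1+1/2z) = 1 + z + 7/12z²
  so R(z) = 1 + z + 7/12z².

Need |R(x)|<1, x<0.
x=-0.66: |R|=0.5941
R=1: x+7/12x²=0 ⇒ x=−12/7=-1.7143; min R=1−1/(4·7/12)=0.5714>−1
Confirm numerically:
  x=-1.256: |R|=0.66423 <1
  x=-1.167: |R|=0.62744 <1
  x=-0.837: |R|=0.57167 <1
  x=-2.265: |R|=1.72763 >1
  x=-1.952: |R|=1.27068 >1
Interval (-1.7143, 0).

z* = -1.7143.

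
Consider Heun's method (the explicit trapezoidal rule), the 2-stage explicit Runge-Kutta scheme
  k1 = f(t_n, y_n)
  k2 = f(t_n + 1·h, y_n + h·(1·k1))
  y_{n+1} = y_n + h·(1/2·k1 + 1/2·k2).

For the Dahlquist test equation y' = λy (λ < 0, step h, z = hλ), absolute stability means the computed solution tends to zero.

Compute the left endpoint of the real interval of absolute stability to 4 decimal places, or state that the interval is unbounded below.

z* = -2.0000.

Test eqn y'=λy, z=hλ:
  order 2, 2-stage ⇒ R(z)=1+z+z^2/2
  (e.g. R(-1.33)=0.55445, |R|=0.55445)

Find x<0 with |R(x)|<1.
x=-1.33: |R|=0.5544
|R(-1.79)|=0.8121 |R(-1.75)|=0.7812 |R(-0.84)|=0.5128
Bisect:
  x_lo=-2.5198 |R|=1.6549  x_hi=-0.1970 |R|=0.8224
  mid=-1.35839 |R|=0.56422 →hi
  mid=-1.93909 |R|=0.94095 →hi
  mid=-2.22945 |R|=1.25577 →lo
  mid=-2.08427 |R|=1.08782 →lo
  mid=-2.01168 |R|=1.01175 →lo
  mid=-1.97539 |R|=0.97569 →hi
  mid=-1.99354 |R|=0.99356 →hi
  mid=-2.00261 |R|=1.00261 →lo
  mid=-1.99807 |R|=0.99807 →hi
  ...
  [-2.00006,-1.99992] ⇒ x*=-2.0000
Stable set (-2.0000, 0).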